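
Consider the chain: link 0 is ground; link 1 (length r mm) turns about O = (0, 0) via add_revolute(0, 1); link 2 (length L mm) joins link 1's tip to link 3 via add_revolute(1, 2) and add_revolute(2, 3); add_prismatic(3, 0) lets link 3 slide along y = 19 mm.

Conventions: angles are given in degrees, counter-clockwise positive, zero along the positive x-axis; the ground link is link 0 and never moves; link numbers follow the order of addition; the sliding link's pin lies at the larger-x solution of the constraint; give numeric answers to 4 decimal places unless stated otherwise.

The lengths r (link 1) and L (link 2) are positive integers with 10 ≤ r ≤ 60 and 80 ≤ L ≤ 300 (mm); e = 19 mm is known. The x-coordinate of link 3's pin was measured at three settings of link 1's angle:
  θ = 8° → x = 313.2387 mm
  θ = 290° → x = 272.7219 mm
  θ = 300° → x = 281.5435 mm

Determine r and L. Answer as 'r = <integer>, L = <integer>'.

constraint per measurement: (x − r cos θ)² + (r sin θ − e)² = L²
subtracting the θ₁ and θ₂ equations cancels the r² and L² terms:
r = (x₁² − x₂²) / (2[(x₁cos θ₁ + e sin θ₁) − (x₂cos θ₂ + e sin θ₂)]) = 50.0000 → r = 50
L² = (x₁ − r cos θ₁)² + (r sin θ₁ − e)² = 69696.0260 → L = 264.0000 → L = 264
check at θ₃=300°: x = 281.5435 (printed 281.5435) ✓

r = 50, L = 264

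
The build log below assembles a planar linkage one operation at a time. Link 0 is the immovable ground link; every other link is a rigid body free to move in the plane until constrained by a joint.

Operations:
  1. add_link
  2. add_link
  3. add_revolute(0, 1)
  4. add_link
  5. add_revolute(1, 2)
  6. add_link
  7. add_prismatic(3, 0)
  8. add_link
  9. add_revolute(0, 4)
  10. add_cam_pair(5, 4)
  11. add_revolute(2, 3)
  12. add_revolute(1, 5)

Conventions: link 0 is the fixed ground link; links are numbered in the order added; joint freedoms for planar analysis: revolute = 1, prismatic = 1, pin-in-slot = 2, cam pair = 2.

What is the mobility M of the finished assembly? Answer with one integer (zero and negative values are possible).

link 0 = ground. State L|J1|J2 = 1|0|0
+link1  2|0|0
+link2  3|0|0
R(0,1) f=1→J1  3|1|0
+link3  4|1|0
R(1,2) f=1→J1  4|2|0
+link4  5|2|0
P(3,0) f=1→J1  5|3|0
+link5  6|3|0
R(0,4) f=1→J1  6|4|0
C(5,4) f=2→J2  6|4|1
R(2,3) f=1→J1  6|5|1
R(1,5) f=1→J1  6|6|1
M = 3(6−1)−2·6−1 = 15−12−1 = 2

M = 2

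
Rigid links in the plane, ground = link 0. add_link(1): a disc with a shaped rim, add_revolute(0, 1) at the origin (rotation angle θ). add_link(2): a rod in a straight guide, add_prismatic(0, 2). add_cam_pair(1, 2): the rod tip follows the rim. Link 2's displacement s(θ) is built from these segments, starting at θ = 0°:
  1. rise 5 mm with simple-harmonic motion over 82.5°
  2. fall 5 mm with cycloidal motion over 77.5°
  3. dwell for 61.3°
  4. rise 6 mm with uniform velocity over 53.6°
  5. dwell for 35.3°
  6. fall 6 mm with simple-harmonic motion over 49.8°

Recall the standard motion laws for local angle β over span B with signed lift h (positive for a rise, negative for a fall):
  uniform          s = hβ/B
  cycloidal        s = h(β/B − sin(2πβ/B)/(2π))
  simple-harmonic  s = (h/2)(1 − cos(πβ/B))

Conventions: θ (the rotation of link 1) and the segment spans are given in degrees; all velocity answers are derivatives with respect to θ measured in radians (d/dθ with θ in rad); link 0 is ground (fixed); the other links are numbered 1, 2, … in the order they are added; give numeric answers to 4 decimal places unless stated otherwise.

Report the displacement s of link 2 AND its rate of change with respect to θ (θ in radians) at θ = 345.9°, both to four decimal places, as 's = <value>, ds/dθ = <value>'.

segment 1 (0° to 82.5°, simple-harmonic, h = 5) is passed completely: s = 0.0000 + (5) = 5.0000
segment 2 (82.5° to 160°, cycloidal, h = -5) is passed completely: s = 5.0000 + (-5) = 0.0000
segment 3 (160° to 221.3°, dwell): s unchanged at 0.0000
segment 4 (221.3° to 274.9°, uniform, h = 6) is passed completely: s = 0.0000 + (6) = 6.0000
segment 5 (274.9° to 310.2°, dwell): s unchanged at 6.0000
θ = 345.9° falls in segment 6 (310.2° to 360°, simple-harmonic, h = -6): β = 345.9 − 310.2 = 35.7°, B = 49.8°; Δs = -6/2·(1 − cos(π·0.7169)) = -4.8894; s = 6.0000 − 4.8894 = 1.1106
velocity in seg [310.2°–360°] (simple-harmonic), θ in radians: β = 35.7° = 0.6231 rad, B = 49.8° = 0.8692 rad; ds/dθ = (πh/(2B)) sin(πβ/B) = (π·(-6)/(2·0.8692)) sin(π·0.7169) = -8.422577 mm/rad

s = 1.1106, ds/dθ = -8.4226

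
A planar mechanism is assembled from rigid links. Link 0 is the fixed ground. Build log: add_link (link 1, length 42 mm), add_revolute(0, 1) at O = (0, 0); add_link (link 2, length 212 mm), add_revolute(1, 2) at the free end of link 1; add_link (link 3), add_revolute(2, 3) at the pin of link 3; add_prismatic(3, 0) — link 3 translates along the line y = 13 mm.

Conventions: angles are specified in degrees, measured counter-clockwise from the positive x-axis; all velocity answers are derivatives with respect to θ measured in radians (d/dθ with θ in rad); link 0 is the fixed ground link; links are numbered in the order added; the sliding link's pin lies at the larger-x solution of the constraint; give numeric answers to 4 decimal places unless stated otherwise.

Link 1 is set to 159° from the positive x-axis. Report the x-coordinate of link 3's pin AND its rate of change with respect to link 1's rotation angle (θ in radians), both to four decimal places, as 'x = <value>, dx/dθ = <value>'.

geometry: r = 42 mm, L = 212 mm, e = 13 mm
crank pin P = (r cos θ, r sin θ) = (-39.210378, 15.051454)
h = r sin θ − e = 15.051454 − 13 = 2.051454
x = r cos θ + √(L² − h²) = -39.210378 + 211.990074 = 172.779696
dx/dθ = −r sin θ − h·r cos θ/√(L² − h²) (θ in radians; h = 2.051454) = -14.672010

x = 172.7797, dx/dθ = -14.6720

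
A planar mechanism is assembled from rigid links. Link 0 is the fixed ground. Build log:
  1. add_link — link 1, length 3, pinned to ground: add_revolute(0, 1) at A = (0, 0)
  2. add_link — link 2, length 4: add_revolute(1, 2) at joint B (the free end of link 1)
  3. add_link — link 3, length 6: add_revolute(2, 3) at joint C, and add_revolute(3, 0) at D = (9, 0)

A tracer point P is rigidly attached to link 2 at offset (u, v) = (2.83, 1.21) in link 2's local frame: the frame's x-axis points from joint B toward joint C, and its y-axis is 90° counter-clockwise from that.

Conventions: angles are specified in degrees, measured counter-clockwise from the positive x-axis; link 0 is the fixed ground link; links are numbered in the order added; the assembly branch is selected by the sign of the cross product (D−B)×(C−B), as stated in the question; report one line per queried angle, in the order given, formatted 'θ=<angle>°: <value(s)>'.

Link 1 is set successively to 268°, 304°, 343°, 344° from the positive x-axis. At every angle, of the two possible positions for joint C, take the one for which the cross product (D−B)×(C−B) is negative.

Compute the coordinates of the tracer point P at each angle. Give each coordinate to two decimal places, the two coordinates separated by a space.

A=(0,0), D=(9.00,0)
θ=268°: B = A + 3.00·(cos268°, sin268°) = (-0.1047, -2.9982)
θ=268°: |BD| = 9.5856
θ=268°: circle(B,4.00) ∩ circle(D,6.00): a=3.7496, h=1.3930
θ=268°:   candidates: C₊=(3.0211,-0.5022) cross=13.353; C₋=(3.8925,-3.1485) cross=-13.353
θ=268°:   branch - wants cross < 0 → take C=(3.8925,-3.1485) (cross=-13.353)
θ=268°: ex = (C−B)/|BC| = (0.9993,-0.0376); ey = (0.0376,0.9993)
θ=268°: P = B + 2.83·ex + 1.21·ey = (2.7688,-1.8954)
θ=304°: B = A + 3.00·(cos304°, sin304°) = (1.6776, -2.4871)
θ=304°: |BD| = 7.7333
θ=304°: circle(B,4.00) ∩ circle(D,6.00): a=2.5735, h=3.0622
θ=304°:   candidates: C₊=(3.1295,1.2401) cross=23.681; C₋=(5.0992,-4.5589) cross=-23.681
θ=304°:   branch - wants cross < 0 → take C=(5.0992,-4.5589) (cross=-23.681)
θ=304°: ex = (C−B)/|BC| = (0.8554,-0.5180); ey = (0.5180,0.8554)
θ=304°: P = B + 2.83·ex + 1.21·ey = (4.7251,-2.9179)
θ=343°: B = A + 3.00·(cos343°, sin343°) = (2.8689, -0.8771)
θ=343°: |BD| = 6.1935
θ=343°: circle(B,4.00) ∩ circle(D,6.00): a=1.4822, h=3.7153
θ=343°:   candidates: C₊=(3.8100,3.0106) cross=23.011; C₋=(4.8623,-4.3450) cross=-23.011
θ=343°:   branch - wants cross < 0 → take C=(4.8623,-4.3450) (cross=-23.011)
θ=343°: ex = (C−B)/|BC| = (0.4983,-0.8670); ey = (0.8670,0.4983)
θ=343°: P = B + 2.83·ex + 1.21·ey = (5.3283,-2.7277)
θ=344°: B = A + 3.00·(cos344°, sin344°) = (2.8838, -0.8269)
θ=344°: |BD| = 6.1719
θ=344°: circle(B,4.00) ∩ circle(D,6.00): a=1.4657, h=3.7218
θ=344°:   candidates: C₊=(3.8376,3.0577) cross=22.970; C₋=(4.8349,-4.3188) cross=-22.970
θ=344°:   branch - wants cross < 0 → take C=(4.8349,-4.3188) (cross=-22.970)
θ=344°: ex = (C−B)/|BC| = (0.4878,-0.8730); ey = (0.8730,0.4878)
θ=344°: P = B + 2.83·ex + 1.21·ey = (5.3205,-2.7072)

θ=268°: 2.77 -1.90
θ=304°: 4.73 -2.92
θ=343°: 5.33 -2.73
θ=344°: 5.32 -2.71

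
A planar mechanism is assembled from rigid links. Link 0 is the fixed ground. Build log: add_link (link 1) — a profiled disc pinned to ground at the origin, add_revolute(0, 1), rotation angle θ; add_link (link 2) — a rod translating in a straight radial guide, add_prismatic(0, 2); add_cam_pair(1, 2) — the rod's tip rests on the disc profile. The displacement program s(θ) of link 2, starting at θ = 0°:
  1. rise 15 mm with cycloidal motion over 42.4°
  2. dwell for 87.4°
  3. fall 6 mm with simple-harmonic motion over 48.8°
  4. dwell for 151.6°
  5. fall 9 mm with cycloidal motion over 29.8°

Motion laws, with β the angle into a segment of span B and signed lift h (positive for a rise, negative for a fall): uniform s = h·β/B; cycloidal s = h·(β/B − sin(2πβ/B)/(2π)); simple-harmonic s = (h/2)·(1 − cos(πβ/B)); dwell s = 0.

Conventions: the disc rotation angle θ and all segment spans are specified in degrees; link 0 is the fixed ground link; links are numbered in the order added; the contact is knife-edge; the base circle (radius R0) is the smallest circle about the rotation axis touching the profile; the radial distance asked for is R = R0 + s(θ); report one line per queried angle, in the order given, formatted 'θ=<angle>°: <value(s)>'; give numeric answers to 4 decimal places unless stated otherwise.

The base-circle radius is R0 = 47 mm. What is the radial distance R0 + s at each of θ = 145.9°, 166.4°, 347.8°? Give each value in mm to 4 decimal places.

seg 1 [0°–42.4°] cycloidal, h=15: full span → s += 15 → s = 15.0000
seg 2 [42.4°–129.8°] dwell: s stays 15.0000
seg 3 [129.8°–178.6°] simple-harmonic, h=-6: θ=145.9° here. β=16.1, B=48.8. -6/2·(1 − cos(π·0.3299)) = -1.4722 → s = 13.5278
seg 3 [129.8°–178.6°] simple-harmonic, h=-6: θ=166.4° here. β=36.6, B=48.8. -6/2·(1 − cos(π·0.7500)) = -5.1213 → s = 9.8787
seg 3 [129.8°–178.6°] simple-harmonic, h=-6: full span → s += -6 → s = 9.0000
seg 4 [178.6°–330.2°] dwell: s stays 9.0000
seg 5 [330.2°–360°] cycloidal, h=-9: θ=347.8° here. β=17.6, B=29.8. -9·(0.5906 − sin(2π·0.5906)/(2π)) = -6.0875 → s = 2.9125
θ=145.9°: R = R0 + s = 47 + 13.5278 = 60.5278
θ=166.4°: R = R0 + s = 47 + 9.8787 = 56.8787
θ=347.8°: R = R0 + s = 47 + 2.9125 = 49.9125

θ=145.9°: 60.5278
θ=166.4°: 56.8787
θ=347.8°: 49.9125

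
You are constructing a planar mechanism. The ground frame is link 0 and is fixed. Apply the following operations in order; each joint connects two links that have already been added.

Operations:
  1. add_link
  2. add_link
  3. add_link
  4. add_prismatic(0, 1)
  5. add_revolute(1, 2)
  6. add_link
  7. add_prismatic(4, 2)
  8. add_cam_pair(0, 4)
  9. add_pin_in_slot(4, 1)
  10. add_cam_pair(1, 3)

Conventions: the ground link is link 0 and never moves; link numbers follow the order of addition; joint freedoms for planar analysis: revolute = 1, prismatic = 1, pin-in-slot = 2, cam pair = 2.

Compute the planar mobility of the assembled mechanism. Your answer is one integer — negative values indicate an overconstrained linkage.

(L,J1,J2)=(1,0,0); link0 fixed
link1: (2,0,0)
link2: (3,0,0)
link3: (4,0,0)
P 0-1 [J1]: (4,1,0)
R 1-2 [J1]: (4,2,0)
link4: (5,2,0)
P 4-2 [J1]: (5,3,0)
C 0-4 [J2]: (5,3,1)
PS 4-1 [J2]: (5,3,2)
C 1-3 [J2]: (5,3,3)
Grübler: 3·4 − 2·3 − 3 = 3

M = 3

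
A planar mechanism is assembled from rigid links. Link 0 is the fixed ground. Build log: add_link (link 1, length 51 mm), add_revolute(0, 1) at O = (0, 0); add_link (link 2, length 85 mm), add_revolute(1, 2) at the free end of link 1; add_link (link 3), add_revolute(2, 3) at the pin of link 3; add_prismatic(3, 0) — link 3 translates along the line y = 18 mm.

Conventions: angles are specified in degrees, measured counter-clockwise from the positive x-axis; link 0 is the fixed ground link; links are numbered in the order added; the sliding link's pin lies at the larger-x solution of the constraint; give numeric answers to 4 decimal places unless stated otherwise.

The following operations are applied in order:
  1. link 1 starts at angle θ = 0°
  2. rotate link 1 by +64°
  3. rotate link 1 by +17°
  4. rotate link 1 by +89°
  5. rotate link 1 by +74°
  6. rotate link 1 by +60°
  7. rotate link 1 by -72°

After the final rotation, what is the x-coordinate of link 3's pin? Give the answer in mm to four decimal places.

geometry: r = 51 mm, L = 85 mm, e = 18 mm; θ starts at 0°
rotate link 1 by +64°: θ ← 0° +64° = 64°
rotate link 1 by +17°: θ ← 64° +17° = 81°
rotate link 1 by +89°: θ ← 81° +89° = 170°
rotate link 1 by +74°: θ ← 170° +74° = 244°
rotate link 1 by +60°: θ ← 244° +60° = 304°
rotate link 1 by -72°: θ ← 304° -72° = 232°
crank pin P = (r cos θ, r sin θ) = (-31.398735, -40.188548)
h = r sin θ − e = -40.188548 − 18 = -58.188548
x = r cos θ + √(L² − h²) = -31.398735 + 61.960413 = 30.561678

30.5617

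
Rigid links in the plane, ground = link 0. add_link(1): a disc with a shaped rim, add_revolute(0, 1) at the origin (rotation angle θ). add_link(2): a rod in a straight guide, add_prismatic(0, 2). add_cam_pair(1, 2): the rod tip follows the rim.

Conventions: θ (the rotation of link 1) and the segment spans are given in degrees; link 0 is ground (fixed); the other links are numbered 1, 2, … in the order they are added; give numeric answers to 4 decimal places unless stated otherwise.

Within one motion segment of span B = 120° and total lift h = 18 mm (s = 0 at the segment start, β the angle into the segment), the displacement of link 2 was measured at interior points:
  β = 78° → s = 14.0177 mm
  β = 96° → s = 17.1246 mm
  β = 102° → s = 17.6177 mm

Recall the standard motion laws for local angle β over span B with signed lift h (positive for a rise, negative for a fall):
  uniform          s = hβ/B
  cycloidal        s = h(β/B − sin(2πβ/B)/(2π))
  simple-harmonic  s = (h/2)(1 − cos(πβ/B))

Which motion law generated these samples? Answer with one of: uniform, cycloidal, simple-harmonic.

candidates at β/B = r: uniform s = h·r (linear in β); cycloidal s = h·(r − sin(2πr)/(2π)); simple-harmonic s = (h/2)(1 − cos(πr))
β=78°: printed 14.0177 | uniform 11.7000, cycloidal 14.0177, simple-harmonic 13.0859
β=96°: printed 17.1246 | uniform 14.4000, cycloidal 17.1246, simple-harmonic 16.2812
β=102°: printed 17.6177 | uniform 15.3000, cycloidal 17.6177, simple-harmonic 17.0191
only one law matches every sample → cycloidal

cycloidal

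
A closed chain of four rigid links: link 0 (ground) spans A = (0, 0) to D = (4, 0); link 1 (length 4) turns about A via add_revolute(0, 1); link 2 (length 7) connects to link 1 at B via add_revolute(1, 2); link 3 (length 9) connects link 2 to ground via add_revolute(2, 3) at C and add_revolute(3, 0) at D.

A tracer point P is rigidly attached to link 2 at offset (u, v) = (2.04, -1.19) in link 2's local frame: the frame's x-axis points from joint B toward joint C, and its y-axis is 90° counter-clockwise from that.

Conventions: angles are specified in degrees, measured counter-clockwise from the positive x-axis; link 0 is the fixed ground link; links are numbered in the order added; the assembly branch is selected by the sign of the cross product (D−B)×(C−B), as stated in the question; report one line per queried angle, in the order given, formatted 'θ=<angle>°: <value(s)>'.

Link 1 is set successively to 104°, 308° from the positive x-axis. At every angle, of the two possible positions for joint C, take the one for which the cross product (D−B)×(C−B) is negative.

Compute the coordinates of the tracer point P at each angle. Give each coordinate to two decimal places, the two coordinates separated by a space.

A=(0,0), D=(4.00,0)
θ=104°: B = A + 4.00·(cos104°, sin104°) = (-0.9677, 3.8812)
θ=104°: |BD| = 6.3041
θ=104°: circle(B,7.00) ∩ circle(D,9.00): a=0.6140, h=6.9730
θ=104°:   candidates: C₊=(3.8092,8.9980) cross=43.959; C₋=(-4.7769,-1.9917) cross=-43.959
θ=104°:   branch - wants cross < 0 → take C=(-4.7769,-1.9917) (cross=-43.959)
θ=104°: ex = (C−B)/|BC| = (-0.5442,-0.8390); ey = (0.8390,-0.5442)
θ=104°: P = B + 2.04·ex + -1.19·ey = (-3.0762,2.8172)
θ=308°: B = A + 4.00·(cos308°, sin308°) = (2.4626, -3.1520)
θ=308°: |BD| = 3.5070
θ=308°: circle(B,7.00) ∩ circle(D,9.00): a=-2.8089, h=6.4117
θ=308°:   candidates: C₊=(-4.5315,-2.8659) cross=22.486; C₋=(6.9941,-8.4873) cross=-22.486
θ=308°:   branch - wants cross < 0 → take C=(6.9941,-8.4873) (cross=-22.486)
θ=308°: ex = (C−B)/|BC| = (0.6474,-0.7622); ey = (0.7622,0.6474)
θ=308°: P = B + 2.04·ex + -1.19·ey = (2.8763,-5.4773)

θ=104°: -3.08 2.82
θ=308°: 2.88 -5.48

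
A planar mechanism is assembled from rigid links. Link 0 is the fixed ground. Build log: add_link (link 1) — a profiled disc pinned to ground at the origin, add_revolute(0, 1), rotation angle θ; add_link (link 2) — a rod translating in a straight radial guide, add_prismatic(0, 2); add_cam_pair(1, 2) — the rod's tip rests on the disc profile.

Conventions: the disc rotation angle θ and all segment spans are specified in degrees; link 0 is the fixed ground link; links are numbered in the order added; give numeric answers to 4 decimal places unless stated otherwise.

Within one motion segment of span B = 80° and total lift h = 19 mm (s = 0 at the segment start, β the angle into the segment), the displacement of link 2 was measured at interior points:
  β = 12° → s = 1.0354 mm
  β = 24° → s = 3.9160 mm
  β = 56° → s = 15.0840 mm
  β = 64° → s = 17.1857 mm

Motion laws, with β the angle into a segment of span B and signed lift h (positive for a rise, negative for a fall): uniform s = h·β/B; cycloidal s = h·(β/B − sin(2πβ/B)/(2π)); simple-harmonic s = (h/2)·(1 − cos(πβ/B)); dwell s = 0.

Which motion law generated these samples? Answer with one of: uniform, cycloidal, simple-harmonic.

candidates at β/B = r: uniform s = h·r (linear in β); cycloidal s = h·(r − sin(2πr)/(2π)); simple-harmonic s = (h/2)(1 − cos(πr))
β=12°: printed 1.0354 | uniform 2.8500, cycloidal 0.4036, simple-harmonic 1.0354
β=24°: printed 3.9160 | uniform 5.7000, cycloidal 2.8241, simple-harmonic 3.9160
β=56°: printed 15.0840 | uniform 13.3000, cycloidal 16.1759, simple-harmonic 15.0840
β=64°: printed 17.1857 | uniform 15.2000, cycloidal 18.0759, simple-harmonic 17.1857
only one law matches every sample → simple-harmonic

simple-harmonic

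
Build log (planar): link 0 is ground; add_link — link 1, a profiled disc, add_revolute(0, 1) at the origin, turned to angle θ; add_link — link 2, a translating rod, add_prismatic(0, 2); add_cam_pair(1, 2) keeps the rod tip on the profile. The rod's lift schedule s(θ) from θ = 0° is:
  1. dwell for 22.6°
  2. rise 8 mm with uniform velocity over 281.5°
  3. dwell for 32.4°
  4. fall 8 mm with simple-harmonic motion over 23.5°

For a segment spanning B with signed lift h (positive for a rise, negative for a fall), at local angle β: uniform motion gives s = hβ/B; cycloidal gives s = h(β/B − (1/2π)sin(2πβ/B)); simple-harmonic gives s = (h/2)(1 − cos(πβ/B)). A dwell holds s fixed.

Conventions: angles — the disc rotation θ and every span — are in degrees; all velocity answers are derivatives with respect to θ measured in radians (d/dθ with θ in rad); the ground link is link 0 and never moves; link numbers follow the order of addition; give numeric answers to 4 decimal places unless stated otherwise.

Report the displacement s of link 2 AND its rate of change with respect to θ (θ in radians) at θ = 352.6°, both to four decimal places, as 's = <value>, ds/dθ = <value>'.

seg 1 [0°–22.6°] dwell: s stays 0.0000
seg 2 [22.6°–304.1°] uniform, h=8: full span → s += 8 → s = 8.0000
seg 3 [304.1°–336.5°] dwell: s stays 8.0000
seg 4 [336.5°–360°] simple-harmonic, h=-8: θ=352.6° here. β=16.1, B=23.5. -8/2·(1 − cos(π·0.6851)) = -6.1972 → s = 1.8028
velocity in seg [336.5°–360°] (simple-harmonic), θ in radians: β = 16.1° = 0.2810 rad, B = 23.5° = 0.4102 rad; ds/dθ = (πh/(2B)) sin(πβ/B) = (π·(-8)/(2·0.4102)) sin(π·0.6851) = -25.602092 mm/rad

s = 1.8028, ds/dθ = -25.6021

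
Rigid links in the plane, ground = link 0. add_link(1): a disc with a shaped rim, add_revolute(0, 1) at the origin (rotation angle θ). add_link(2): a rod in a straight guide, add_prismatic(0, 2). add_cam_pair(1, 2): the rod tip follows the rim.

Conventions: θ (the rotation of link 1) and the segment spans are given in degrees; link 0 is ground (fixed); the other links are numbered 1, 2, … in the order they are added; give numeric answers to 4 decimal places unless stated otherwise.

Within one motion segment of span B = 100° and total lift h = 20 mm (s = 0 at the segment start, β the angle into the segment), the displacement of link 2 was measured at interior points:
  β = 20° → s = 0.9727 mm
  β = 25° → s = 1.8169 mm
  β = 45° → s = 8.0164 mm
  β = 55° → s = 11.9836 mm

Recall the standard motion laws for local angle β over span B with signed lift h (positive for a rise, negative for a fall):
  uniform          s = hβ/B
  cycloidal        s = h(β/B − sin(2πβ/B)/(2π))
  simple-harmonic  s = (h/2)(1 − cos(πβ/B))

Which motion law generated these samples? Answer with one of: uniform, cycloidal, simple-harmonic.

candidates at β/B = r: uniform s = h·r (linear in β); cycloidal s = h·(r − sin(2πr)/(2π)); simple-harmonic s = (h/2)(1 − cos(πr))
β=20°: printed 0.9727 | uniform 4.0000, cycloidal 0.9727, simple-harmonic 1.9098
β=25°: printed 1.8169 | uniform 5.0000, cycloidal 1.8169, simple-harmonic 2.9289
β=45°: printed 8.0164 | uniform 9.0000, cycloidal 8.0164, simple-harmonic 8.4357
β=55°: printed 11.9836 | uniform 11.0000, cycloidal 11.9836, simple-harmonic 11.5643
only one law matches every sample → cycloidal

cycloidal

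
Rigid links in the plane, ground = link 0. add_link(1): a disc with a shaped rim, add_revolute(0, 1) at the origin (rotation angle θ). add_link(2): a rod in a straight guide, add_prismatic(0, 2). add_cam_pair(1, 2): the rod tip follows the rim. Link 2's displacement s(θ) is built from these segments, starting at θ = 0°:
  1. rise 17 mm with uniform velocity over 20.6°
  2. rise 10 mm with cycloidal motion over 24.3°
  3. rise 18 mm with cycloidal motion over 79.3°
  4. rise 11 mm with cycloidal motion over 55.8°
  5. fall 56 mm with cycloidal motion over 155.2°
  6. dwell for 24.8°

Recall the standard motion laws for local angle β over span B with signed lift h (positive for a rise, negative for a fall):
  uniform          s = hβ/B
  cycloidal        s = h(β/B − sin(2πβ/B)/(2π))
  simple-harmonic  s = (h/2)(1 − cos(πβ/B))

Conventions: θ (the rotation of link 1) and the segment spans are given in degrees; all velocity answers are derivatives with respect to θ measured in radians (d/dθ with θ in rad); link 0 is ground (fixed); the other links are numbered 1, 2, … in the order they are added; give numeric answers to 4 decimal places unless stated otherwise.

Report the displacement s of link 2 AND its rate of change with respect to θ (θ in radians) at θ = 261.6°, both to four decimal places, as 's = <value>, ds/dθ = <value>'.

segment 1 (0° to 20.6°, uniform, h = 17) is passed completely: s = 0.0000 + (17) = 17.0000
segment 2 (20.6° to 44.9°, cycloidal, h = 10) is passed completely: s = 17.0000 + (10) = 27.0000
segment 3 (44.9° to 124.2°, cycloidal, h = 18) is passed completely: s = 27.0000 + (18) = 45.0000
segment 4 (124.2° to 180°, cycloidal, h = 11) is passed completely: s = 45.0000 + (11) = 56.0000
θ = 261.6° falls in segment 5 (180° to 335.2°, cycloidal, h = -56): β = 261.6 − 180 = 81.6°, B = 155.2°; Δs = -56·(0.5258 − sin(2π·0.5258)/(2π)) = -30.8803; s = 56.0000 − 30.8803 = 25.1197
velocity in seg [180°–335.2°] (cycloidal), θ in radians: β = 81.6° = 1.4242 rad, B = 155.2° = 2.7088 rad; ds/dθ = (h/B)(1 − cos(2πβ/B)) = ((-56)/2.7088)(1 − cos(2π·0.5258)) = -41.076989 mm/rad

s = 25.1197, ds/dθ = -41.0770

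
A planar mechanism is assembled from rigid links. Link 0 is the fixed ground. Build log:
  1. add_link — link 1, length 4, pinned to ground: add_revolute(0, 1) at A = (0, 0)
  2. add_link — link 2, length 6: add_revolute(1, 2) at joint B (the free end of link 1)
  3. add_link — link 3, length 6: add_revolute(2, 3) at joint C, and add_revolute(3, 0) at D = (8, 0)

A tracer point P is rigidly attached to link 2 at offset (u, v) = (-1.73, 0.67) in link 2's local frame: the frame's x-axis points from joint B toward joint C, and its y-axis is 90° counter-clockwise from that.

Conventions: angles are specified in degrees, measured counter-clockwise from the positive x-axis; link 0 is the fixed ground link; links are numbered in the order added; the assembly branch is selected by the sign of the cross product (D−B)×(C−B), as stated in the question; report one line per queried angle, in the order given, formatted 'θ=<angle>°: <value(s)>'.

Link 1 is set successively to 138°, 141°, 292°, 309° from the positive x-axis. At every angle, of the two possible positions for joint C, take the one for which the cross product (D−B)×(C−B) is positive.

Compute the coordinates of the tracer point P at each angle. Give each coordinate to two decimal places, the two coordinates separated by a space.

A=(0,0), D=(8.00,0)
θ=138°: B = A + 4.00·(cos138°, sin138°) = (-2.9726, 2.6765)
θ=138°: |BD| = 11.2943
θ=138°: circle(B,6.00) ∩ circle(D,6.00): a=5.6472, h=2.0272
θ=138°:   candidates: C₊=(2.9941,3.3077) cross=22.896; C₋=(2.0333,-0.6312) cross=-22.896
θ=138°:   branch + wants cross > 0 → take C=(2.9941,3.3077) (cross=22.896)
θ=138°: ex = (C−B)/|BC| = (0.9945,0.1052); ey = (-0.1052,0.9945)
θ=138°: P = B + -1.73·ex + 0.67·ey = (-4.7635,3.1608)
θ=141°: B = A + 4.00·(cos141°, sin141°) = (-3.1086, 2.5173)
θ=141°: |BD| = 11.3902
θ=141°: circle(B,6.00) ∩ circle(D,6.00): a=5.6951, h=1.8883
θ=141°:   candidates: C₊=(2.8630,3.1002) cross=21.508; C₋=(2.0284,-0.5830) cross=-21.508
θ=141°:   branch + wants cross > 0 → take C=(2.8630,3.1002) (cross=21.508)
θ=141°: ex = (C−B)/|BC| = (0.9953,0.0972); ey = (-0.0972,0.9953)
θ=141°: P = B + -1.73·ex + 0.67·ey = (-4.8955,3.0160)
θ=292°: B = A + 4.00·(cos292°, sin292°) = (1.4984, -3.7087)
θ=292°: |BD| = 7.4850
θ=292°: circle(B,6.00) ∩ circle(D,6.00): a=3.7425, h=4.6897
θ=292°:   candidates: C₊=(2.4255,2.2192) cross=35.103; C₋=(7.0729,-5.9279) cross=-35.103
θ=292°:   branch + wants cross > 0 → take C=(2.4255,2.2192) (cross=35.103)
θ=292°: ex = (C−B)/|BC| = (0.1545,0.9880); ey = (-0.9880,0.1545)
θ=292°: P = B + -1.73·ex + 0.67·ey = (0.5692,-5.3144)
θ=309°: B = A + 4.00·(cos309°, sin309°) = (2.5173, -3.1086)
θ=309°: |BD| = 6.3027
θ=309°: circle(B,6.00) ∩ circle(D,6.00): a=3.1513, h=5.1058
θ=309°:   candidates: C₊=(2.7404,2.8873) cross=32.180; C₋=(7.7769,-5.9959) cross=-32.180
θ=309°:   branch + wants cross > 0 → take C=(2.7404,2.8873) (cross=32.180)
θ=309°: ex = (C−B)/|BC| = (0.0372,0.9993); ey = (-0.9993,0.0372)
θ=309°: P = B + -1.73·ex + 0.67·ey = (1.7834,-4.8125)

θ=138°: -4.76 3.16
θ=141°: -4.90 3.02
θ=292°: 0.57 -5.31
θ=309°: 1.78 -4.81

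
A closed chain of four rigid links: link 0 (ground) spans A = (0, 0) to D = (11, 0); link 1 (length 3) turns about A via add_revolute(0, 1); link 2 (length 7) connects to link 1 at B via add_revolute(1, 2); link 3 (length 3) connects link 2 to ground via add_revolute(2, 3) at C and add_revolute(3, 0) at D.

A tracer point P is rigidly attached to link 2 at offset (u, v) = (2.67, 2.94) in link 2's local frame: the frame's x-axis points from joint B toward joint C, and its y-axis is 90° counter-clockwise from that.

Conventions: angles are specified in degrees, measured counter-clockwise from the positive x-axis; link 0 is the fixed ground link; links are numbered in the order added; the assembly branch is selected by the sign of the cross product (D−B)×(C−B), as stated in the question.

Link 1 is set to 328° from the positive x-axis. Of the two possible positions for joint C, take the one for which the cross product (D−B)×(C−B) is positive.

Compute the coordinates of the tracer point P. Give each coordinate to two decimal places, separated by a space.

A=(0,0), D=(11.00,0)
B = A + 3.00·(cos328°, sin328°) = (2.5441, -1.5898)
|BD| = 8.6040
circle(B,7.00) ∩ circle(D,3.00): a=6.6265, h=2.2560
  candidates: C₊=(8.6397,1.8518) cross=19.411; C₋=(9.4734,-2.5825) cross=-19.411
  branch + wants cross > 0 → take C=(8.6397,1.8518) (cross=19.411)
ex = (C−B)/|BC| = (0.8708,0.4916); ey = (-0.4916,0.8708)
P = B + 2.67·ex + 2.94·ey = (3.4237,2.2831)

3.42 2.28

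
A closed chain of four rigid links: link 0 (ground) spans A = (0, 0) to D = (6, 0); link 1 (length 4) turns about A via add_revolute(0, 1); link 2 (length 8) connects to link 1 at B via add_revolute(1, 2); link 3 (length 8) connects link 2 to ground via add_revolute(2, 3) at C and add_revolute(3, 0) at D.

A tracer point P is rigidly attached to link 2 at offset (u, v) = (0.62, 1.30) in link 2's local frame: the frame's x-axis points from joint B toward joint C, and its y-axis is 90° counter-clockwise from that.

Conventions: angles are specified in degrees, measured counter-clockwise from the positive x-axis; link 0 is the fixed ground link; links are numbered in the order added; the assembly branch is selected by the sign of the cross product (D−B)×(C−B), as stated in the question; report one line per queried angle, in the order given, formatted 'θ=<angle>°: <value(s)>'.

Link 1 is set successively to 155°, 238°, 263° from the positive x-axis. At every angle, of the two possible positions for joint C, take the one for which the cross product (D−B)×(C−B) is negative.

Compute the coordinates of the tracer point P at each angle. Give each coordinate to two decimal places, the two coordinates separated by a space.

A=(0,0), D=(6.00,0)
θ=155°: B = A + 4.00·(cos155°, sin155°) = (-3.6252, 1.6905)
θ=155°: |BD| = 9.7726
θ=155°: circle(B,8.00) ∩ circle(D,8.00): a=4.8863, h=6.3344
θ=155°:   candidates: C₊=(2.2831,7.0841) cross=61.903; C₋=(0.0917,-5.3936) cross=-61.903
θ=155°:   branch - wants cross < 0 → take C=(0.0917,-5.3936) (cross=-61.903)
θ=155°: ex = (C−B)/|BC| = (0.4646,-0.8855); ey = (0.8855,0.4646)
θ=155°: P = B + 0.62·ex + 1.30·ey = (-2.1860,1.7454)
θ=238°: B = A + 4.00·(cos238°, sin238°) = (-2.1197, -3.3922)
θ=238°: |BD| = 8.7998
θ=238°: circle(B,8.00) ∩ circle(D,8.00): a=4.3999, h=6.6814
θ=238°:   candidates: C₊=(-0.6354,4.4689) cross=58.795; C₋=(4.5157,-7.8611) cross=-58.795
θ=238°:   branch - wants cross < 0 → take C=(4.5157,-7.8611) (cross=-58.795)
θ=238°: ex = (C−B)/|BC| = (0.8294,-0.5586); ey = (0.5586,0.8294)
θ=238°: P = B + 0.62·ex + 1.30·ey = (-0.8792,-2.6603)
θ=263°: B = A + 4.00·(cos263°, sin263°) = (-0.4875, -3.9702)
θ=263°: |BD| = 7.6059
θ=263°: circle(B,8.00) ∩ circle(D,8.00): a=3.8030, h=7.0383
θ=263°:   candidates: C₊=(-0.9176,4.0182) cross=53.533; C₋=(6.4302,-7.9884) cross=-53.533
θ=263°:   branch - wants cross < 0 → take C=(6.4302,-7.9884) (cross=-53.533)
θ=263°: ex = (C−B)/|BC| = (0.8647,-0.5023); ey = (0.5023,0.8647)
θ=263°: P = B + 0.62·ex + 1.30·ey = (0.7016,-3.1575)

θ=155°: -2.19 1.75
θ=238°: -0.88 -2.66
θ=263°: 0.70 -3.16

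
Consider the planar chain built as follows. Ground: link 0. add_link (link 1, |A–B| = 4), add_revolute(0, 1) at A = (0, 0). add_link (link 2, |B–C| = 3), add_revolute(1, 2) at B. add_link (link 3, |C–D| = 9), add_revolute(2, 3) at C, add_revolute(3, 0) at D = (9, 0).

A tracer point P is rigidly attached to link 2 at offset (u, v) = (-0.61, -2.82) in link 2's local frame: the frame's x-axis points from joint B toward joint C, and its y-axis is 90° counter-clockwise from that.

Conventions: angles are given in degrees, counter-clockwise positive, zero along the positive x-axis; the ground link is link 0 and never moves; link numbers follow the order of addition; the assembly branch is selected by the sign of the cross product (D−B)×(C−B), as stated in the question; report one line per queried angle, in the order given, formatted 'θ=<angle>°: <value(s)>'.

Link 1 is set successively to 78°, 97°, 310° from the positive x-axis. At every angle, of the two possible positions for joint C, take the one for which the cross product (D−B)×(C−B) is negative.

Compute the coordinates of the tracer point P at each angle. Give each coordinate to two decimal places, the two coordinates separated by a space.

A=(0,0), D=(9.00,0)
θ=78°: B = A + 4.00·(cos78°, sin78°) = (0.8316, 3.9126)
θ=78°: |BD| = 9.0571
θ=78°: circle(B,3.00) ∩ circle(D,9.00): a=0.5537, h=2.9485
θ=78°:   candidates: C₊=(2.6048,6.3325) cross=26.704; C₋=(0.0573,1.0142) cross=-26.704
θ=78°:   branch - wants cross < 0 → take C=(0.0573,1.0142) (cross=-26.704)
θ=78°: ex = (C−B)/|BC| = (-0.2581,-0.9661); ey = (0.9661,-0.2581)
θ=78°: P = B + -0.61·ex + -2.82·ey = (-1.7354,5.2298)
θ=97°: B = A + 4.00·(cos97°, sin97°) = (-0.4875, 3.9702)
θ=97°: |BD| = 10.2847
θ=97°: circle(B,3.00) ∩ circle(D,9.00): a=1.6420, h=2.5108
θ=97°:   candidates: C₊=(1.9965,5.6525) cross=25.822; C₋=(0.0580,1.0202) cross=-25.822
θ=97°:   branch - wants cross < 0 → take C=(0.0580,1.0202) (cross=-25.822)
θ=97°: ex = (C−B)/|BC| = (0.1818,-0.9833); ey = (0.9833,0.1818)
θ=97°: P = B + -0.61·ex + -2.82·ey = (-3.3714,4.0573)
θ=310°: B = A + 4.00·(cos310°, sin310°) = (2.5712, -3.0642)
θ=310°: |BD| = 7.1217
θ=310°: circle(B,3.00) ∩ circle(D,9.00): a=-1.4941, h=2.6015
θ=310°:   candidates: C₊=(0.1031,-1.3586) cross=18.527; C₋=(2.3418,-6.0554) cross=-18.527
θ=310°:   branch - wants cross < 0 → take C=(2.3418,-6.0554) (cross=-18.527)
θ=310°: ex = (C−B)/|BC| = (-0.0765,-0.9971); ey = (0.9971,-0.0765)
θ=310°: P = B + -0.61·ex + -2.82·ey = (-0.1940,-2.2403)

θ=78°: -1.74 5.23
θ=97°: -3.37 4.06
θ=310°: -0.19 -2.24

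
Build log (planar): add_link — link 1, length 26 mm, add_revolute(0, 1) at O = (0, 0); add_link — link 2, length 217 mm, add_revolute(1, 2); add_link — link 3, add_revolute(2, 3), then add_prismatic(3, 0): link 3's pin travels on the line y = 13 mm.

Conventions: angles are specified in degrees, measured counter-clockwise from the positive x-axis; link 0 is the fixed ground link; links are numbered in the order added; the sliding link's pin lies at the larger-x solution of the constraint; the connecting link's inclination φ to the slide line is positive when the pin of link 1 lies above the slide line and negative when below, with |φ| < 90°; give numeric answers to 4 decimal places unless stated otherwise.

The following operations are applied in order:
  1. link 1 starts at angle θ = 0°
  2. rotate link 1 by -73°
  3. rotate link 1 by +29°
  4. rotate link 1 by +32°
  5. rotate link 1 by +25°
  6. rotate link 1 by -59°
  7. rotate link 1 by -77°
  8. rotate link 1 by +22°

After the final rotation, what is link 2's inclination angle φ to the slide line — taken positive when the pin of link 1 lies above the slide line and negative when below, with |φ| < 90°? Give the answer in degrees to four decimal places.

geometry: r = 26 mm, L = 217 mm, e = 13 mm; θ starts at 0°
rotate link 1 by -73°: θ ← 0° -73° = -73°
rotate link 1 by +29°: θ ← -73° +29° = -44°
rotate link 1 by +32°: θ ← -44° +32° = -12°
rotate link 1 by +25°: θ ← -12° +25° = 13°
rotate link 1 by -59°: θ ← 13° -59° = -46°
rotate link 1 by -77°: θ ← -46° -77° = -123°
rotate link 1 by +22°: θ ← -123° +22° = -101°
h = r sin θ − e = -25.522307 − 13 = -38.522307
sin φ = h / L = -38.522307 / 217 = -0.17752215
φ = arcsin(-0.17752215) = -10.225465°

-10.2255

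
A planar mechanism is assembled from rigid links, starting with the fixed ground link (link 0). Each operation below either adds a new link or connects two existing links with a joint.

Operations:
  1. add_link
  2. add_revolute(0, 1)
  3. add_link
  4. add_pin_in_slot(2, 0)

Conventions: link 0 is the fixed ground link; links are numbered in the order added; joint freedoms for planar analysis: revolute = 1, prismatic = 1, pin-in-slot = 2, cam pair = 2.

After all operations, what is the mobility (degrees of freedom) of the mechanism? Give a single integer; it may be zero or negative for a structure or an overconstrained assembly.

(L,J1,J2)=(1,0,0); link0 fixed
link1: (2,0,0)
R 0-1 [J1]: (2,1,0)
link2: (3,1,0)
PS 2-0 [J2]: (3,1,1)
Grübler: 3·2 − 2·1 − 1 = 3

M = 3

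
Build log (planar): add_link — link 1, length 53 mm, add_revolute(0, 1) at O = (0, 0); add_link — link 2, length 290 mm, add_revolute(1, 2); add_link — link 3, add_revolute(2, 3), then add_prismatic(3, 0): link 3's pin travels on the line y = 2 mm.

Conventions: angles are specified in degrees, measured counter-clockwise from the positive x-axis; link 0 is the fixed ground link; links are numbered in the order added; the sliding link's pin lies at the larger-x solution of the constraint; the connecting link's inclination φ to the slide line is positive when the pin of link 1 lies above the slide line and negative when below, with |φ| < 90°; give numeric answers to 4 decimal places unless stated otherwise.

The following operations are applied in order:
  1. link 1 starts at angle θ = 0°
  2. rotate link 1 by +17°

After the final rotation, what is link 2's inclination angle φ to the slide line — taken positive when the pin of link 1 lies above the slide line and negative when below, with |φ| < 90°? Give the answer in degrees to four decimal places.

geometry: r = 53 mm, L = 290 mm, e = 2 mm; θ starts at 0°
rotate link 1 by +17°: θ ← 0° +17° = 17°
h = r sin θ − e = 15.495700 − 2 = 13.495700
sin φ = h / L = 13.495700 / 290 = 0.04653690
φ = arcsin(0.04653690) = 2.667331°

2.6673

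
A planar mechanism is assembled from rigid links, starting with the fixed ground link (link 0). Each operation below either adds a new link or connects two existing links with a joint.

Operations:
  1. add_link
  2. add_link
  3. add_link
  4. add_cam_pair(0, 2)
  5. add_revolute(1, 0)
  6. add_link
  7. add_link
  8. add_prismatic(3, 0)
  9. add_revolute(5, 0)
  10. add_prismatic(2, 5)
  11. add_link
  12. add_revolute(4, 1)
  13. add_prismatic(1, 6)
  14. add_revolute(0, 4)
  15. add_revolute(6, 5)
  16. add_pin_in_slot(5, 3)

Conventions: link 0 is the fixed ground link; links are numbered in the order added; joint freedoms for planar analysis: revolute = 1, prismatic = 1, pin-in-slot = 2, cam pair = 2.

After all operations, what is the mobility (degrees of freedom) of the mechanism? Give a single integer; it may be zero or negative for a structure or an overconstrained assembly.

link 0 = ground. State L|J1|J2 = 1|0|0
+link1  2|0|0
+link2  3|0|0
+link3  4|0|0
C(0,2) f=2→J2  4|0|1
R(1,0) f=1→J1  4|1|1
+link4  5|1|1
+link5  6|1|1
P(3,0) f=1→J1  6|2|1
R(5,0) f=1→J1  6|3|1
P(2,5) f=1→J1  6|4|1
+link6  7|4|1
R(4,1) f=1→J1  7|5|1
P(1,6) f=1→J1  7|6|1
R(0,4) f=1→J1  7|7|1
R(6,5) f=1→J1  7|8|1
PS(5,3) f=2→J2  7|8|2
M = 3(7−1)−2·8−2 = 18−16−2 = 0

M = 0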